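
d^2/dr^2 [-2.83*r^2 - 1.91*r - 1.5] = -5.66000000000000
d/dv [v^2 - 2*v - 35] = 2*v - 2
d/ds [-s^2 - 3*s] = -2*s - 3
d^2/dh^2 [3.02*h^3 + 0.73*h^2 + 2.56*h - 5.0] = 18.12*h + 1.46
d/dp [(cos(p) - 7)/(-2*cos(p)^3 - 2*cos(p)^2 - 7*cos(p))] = (25*cos(p) + 20*cos(2*p) - cos(3*p) + 69)*sin(p)/((2*cos(p) + cos(2*p) + 8)^2*cos(p)^2)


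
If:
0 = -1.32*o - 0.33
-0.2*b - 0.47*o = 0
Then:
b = 0.59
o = -0.25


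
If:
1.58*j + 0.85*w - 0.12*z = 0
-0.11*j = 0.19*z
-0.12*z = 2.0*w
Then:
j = 0.00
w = 0.00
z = 0.00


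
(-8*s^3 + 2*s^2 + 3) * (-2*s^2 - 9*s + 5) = 16*s^5 + 68*s^4 - 58*s^3 + 4*s^2 - 27*s + 15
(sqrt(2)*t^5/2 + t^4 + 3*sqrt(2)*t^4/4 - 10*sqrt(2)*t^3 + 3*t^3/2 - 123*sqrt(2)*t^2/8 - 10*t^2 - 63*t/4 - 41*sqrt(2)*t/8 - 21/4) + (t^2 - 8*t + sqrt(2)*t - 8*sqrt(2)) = sqrt(2)*t^5/2 + t^4 + 3*sqrt(2)*t^4/4 - 10*sqrt(2)*t^3 + 3*t^3/2 - 123*sqrt(2)*t^2/8 - 9*t^2 - 95*t/4 - 33*sqrt(2)*t/8 - 8*sqrt(2) - 21/4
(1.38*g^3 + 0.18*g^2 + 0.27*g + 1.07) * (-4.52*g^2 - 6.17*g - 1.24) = -6.2376*g^5 - 9.3282*g^4 - 4.0422*g^3 - 6.7255*g^2 - 6.9367*g - 1.3268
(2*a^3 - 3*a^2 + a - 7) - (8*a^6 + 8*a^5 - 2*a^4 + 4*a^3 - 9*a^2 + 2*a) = -8*a^6 - 8*a^5 + 2*a^4 - 2*a^3 + 6*a^2 - a - 7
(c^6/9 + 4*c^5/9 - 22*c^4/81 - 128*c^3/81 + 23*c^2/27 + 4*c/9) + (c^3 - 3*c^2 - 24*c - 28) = c^6/9 + 4*c^5/9 - 22*c^4/81 - 47*c^3/81 - 58*c^2/27 - 212*c/9 - 28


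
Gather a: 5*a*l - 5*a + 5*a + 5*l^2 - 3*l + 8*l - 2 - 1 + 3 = 5*a*l + 5*l^2 + 5*l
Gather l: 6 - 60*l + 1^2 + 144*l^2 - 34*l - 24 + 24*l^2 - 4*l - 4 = 168*l^2 - 98*l - 21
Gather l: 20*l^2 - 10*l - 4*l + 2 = 20*l^2 - 14*l + 2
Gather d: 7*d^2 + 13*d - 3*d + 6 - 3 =7*d^2 + 10*d + 3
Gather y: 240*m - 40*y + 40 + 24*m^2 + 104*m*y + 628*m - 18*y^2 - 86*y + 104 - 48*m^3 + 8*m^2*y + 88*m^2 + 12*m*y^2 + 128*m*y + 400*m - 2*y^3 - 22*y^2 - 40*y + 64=-48*m^3 + 112*m^2 + 1268*m - 2*y^3 + y^2*(12*m - 40) + y*(8*m^2 + 232*m - 166) + 208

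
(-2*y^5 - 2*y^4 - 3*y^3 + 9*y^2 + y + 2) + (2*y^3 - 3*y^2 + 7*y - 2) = -2*y^5 - 2*y^4 - y^3 + 6*y^2 + 8*y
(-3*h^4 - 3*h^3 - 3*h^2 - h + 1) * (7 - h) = 3*h^5 - 18*h^4 - 18*h^3 - 20*h^2 - 8*h + 7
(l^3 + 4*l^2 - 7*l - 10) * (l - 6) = l^4 - 2*l^3 - 31*l^2 + 32*l + 60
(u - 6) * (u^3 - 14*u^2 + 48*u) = u^4 - 20*u^3 + 132*u^2 - 288*u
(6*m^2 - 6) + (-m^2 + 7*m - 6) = 5*m^2 + 7*m - 12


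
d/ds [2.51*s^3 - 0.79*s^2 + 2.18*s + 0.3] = 7.53*s^2 - 1.58*s + 2.18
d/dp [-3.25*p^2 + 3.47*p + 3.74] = 3.47 - 6.5*p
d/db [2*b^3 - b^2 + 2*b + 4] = 6*b^2 - 2*b + 2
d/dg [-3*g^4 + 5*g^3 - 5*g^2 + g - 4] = -12*g^3 + 15*g^2 - 10*g + 1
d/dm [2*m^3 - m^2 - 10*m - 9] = 6*m^2 - 2*m - 10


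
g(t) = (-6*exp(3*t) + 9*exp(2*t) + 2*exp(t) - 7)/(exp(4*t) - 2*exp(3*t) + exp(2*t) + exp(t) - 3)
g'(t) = (-18*exp(3*t) + 18*exp(2*t) + 2*exp(t))/(exp(4*t) - 2*exp(3*t) + exp(2*t) + exp(t) - 3) + (-6*exp(3*t) + 9*exp(2*t) + 2*exp(t) - 7)*(-4*exp(4*t) + 6*exp(3*t) - 2*exp(2*t) - exp(t))/(exp(4*t) - 2*exp(3*t) + exp(2*t) + exp(t) - 3)^2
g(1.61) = -1.30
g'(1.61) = 1.38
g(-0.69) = 1.84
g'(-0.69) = -0.96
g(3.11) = -0.27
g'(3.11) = 0.28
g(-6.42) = 2.33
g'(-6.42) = 0.00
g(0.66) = -5.85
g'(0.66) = 31.55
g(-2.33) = 2.32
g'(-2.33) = -0.03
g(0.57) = -13.84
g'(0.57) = 250.02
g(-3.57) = 2.33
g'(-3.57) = -0.00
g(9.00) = 0.00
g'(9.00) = 0.00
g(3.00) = -0.31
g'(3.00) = 0.31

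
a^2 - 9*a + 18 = (a - 6)*(a - 3)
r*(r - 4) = r^2 - 4*r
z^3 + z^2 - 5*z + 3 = (z - 1)^2*(z + 3)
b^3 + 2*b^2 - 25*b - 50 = (b - 5)*(b + 2)*(b + 5)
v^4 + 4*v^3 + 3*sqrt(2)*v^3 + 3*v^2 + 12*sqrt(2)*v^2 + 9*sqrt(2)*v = v*(v + 1)*(v + 3)*(v + 3*sqrt(2))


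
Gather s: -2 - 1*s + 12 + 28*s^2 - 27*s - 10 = 28*s^2 - 28*s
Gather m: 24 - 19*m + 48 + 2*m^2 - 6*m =2*m^2 - 25*m + 72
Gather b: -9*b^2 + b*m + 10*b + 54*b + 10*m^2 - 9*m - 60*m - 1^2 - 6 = -9*b^2 + b*(m + 64) + 10*m^2 - 69*m - 7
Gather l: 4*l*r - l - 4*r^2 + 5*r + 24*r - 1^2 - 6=l*(4*r - 1) - 4*r^2 + 29*r - 7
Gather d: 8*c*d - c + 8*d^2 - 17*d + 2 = -c + 8*d^2 + d*(8*c - 17) + 2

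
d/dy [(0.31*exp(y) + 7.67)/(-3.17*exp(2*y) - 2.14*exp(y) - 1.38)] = (0.9827*exp(2*y) + 48.6278*exp(y) + 15.986)*exp(y)/(10.0489*exp(4*y) + 13.5676*exp(3*y) + 13.3288*exp(2*y) + 5.9064*exp(y) + 1.9044)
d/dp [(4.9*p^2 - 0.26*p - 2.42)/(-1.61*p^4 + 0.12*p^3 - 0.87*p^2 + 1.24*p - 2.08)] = (15.778*p^5 - 1.8438*p^4 - 15.5224*p^3 + 6.721*p^2 - 24.5948*p + 3.5416)/(2.5921*p^8 - 0.3864*p^7 + 2.8158*p^6 - 4.2016*p^5 + 7.7521*p^4 - 2.6568*p^3 + 5.1568*p^2 - 5.1584*p + 4.3264)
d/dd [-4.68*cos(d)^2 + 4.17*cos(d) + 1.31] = (9.36*cos(d) - 4.17)*sin(d)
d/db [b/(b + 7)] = 7/(b + 7)^2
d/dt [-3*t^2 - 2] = -6*t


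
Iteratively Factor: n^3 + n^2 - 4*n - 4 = (n + 2)*(n^2 - n - 2) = (n - 2)*(n + 2)*(n + 1)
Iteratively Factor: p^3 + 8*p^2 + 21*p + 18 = (p + 3)*(p^2 + 5*p + 6) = (p + 2)*(p + 3)*(p + 3)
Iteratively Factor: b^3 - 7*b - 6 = (b - 3)*(b^2 + 3*b + 2) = (b - 3)*(b + 2)*(b + 1)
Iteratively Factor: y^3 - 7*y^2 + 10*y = (y)*(y^2 - 7*y + 10) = y*(y - 5)*(y - 2)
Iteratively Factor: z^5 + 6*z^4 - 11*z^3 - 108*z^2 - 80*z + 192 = (z - 1)*(z^4 + 7*z^3 - 4*z^2 - 112*z - 192) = (z - 1)*(z + 4)*(z^3 + 3*z^2 - 16*z - 48) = (z - 4)*(z - 1)*(z + 4)*(z^2 + 7*z + 12) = (z - 4)*(z - 1)*(z + 4)^2*(z + 3)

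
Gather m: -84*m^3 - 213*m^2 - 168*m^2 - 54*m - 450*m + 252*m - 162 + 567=-84*m^3 - 381*m^2 - 252*m + 405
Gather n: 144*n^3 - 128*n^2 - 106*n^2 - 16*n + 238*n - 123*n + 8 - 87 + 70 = 144*n^3 - 234*n^2 + 99*n - 9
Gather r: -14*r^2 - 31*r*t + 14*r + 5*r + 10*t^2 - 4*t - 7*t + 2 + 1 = -14*r^2 + r*(19 - 31*t) + 10*t^2 - 11*t + 3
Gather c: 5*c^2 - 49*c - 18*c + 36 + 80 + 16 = 5*c^2 - 67*c + 132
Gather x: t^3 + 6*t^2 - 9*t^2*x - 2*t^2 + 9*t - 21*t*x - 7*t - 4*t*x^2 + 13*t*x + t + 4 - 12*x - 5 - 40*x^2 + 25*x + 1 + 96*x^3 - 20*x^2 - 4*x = t^3 + 4*t^2 + 3*t + 96*x^3 + x^2*(-4*t - 60) + x*(-9*t^2 - 8*t + 9)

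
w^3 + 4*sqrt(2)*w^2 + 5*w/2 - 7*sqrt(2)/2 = (w - sqrt(2)/2)*(w + sqrt(2))*(w + 7*sqrt(2)/2)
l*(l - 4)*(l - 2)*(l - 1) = l^4 - 7*l^3 + 14*l^2 - 8*l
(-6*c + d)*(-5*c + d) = 30*c^2 - 11*c*d + d^2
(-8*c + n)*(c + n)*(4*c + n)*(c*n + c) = -32*c^4*n - 32*c^4 - 36*c^3*n^2 - 36*c^3*n - 3*c^2*n^3 - 3*c^2*n^2 + c*n^4 + c*n^3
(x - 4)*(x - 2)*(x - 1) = x^3 - 7*x^2 + 14*x - 8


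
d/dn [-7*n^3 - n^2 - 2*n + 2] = -21*n^2 - 2*n - 2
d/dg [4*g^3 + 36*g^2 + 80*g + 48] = 12*g^2 + 72*g + 80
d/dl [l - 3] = 1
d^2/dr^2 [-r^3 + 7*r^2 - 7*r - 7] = 14 - 6*r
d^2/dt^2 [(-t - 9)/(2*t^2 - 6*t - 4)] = (3*(t + 2)*(-t^2 + 3*t + 2) + (t + 9)*(2*t - 3)^2)/(-t^2 + 3*t + 2)^3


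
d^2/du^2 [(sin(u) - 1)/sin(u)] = (sin(u)^2 - 2)/sin(u)^3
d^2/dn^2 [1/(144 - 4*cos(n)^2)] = (2*sin(n)^4 - 73*sin(n)^2 + 35)/(2*(cos(n)^2 - 36)^3)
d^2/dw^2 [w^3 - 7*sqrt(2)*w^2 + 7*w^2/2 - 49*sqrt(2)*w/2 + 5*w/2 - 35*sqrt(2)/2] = 6*w - 14*sqrt(2) + 7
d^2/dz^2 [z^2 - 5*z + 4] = 2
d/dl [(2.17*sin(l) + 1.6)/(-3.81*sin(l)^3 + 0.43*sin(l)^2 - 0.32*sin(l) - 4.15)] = (16.5354*sin(l)^3 + 17.3549*sin(l)^2 - 1.376*sin(l) - 8.4935)*cos(l)/(14.5161*sin(l)^6 - 3.2766*sin(l)^5 + 2.6233*sin(l)^4 + 31.3478*sin(l)^3 - 3.4666*sin(l)^2 + 2.656*sin(l) + 17.2225)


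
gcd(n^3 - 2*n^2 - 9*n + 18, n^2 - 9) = n^2 - 9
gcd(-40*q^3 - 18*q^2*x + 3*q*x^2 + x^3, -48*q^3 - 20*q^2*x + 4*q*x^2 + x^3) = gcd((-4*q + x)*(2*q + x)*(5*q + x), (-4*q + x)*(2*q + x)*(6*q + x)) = -8*q^2 - 2*q*x + x^2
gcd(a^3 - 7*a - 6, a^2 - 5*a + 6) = a - 3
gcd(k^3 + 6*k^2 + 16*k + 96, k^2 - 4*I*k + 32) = k + 4*I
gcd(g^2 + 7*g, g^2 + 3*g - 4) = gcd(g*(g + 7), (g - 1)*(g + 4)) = 1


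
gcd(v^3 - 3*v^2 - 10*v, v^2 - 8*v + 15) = v - 5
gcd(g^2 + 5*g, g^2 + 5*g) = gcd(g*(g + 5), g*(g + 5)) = g^2 + 5*g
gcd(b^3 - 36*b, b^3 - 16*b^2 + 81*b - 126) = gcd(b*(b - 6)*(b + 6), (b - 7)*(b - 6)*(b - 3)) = b - 6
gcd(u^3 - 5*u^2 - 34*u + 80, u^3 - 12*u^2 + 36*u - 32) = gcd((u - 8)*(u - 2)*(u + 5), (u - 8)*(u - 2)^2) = u^2 - 10*u + 16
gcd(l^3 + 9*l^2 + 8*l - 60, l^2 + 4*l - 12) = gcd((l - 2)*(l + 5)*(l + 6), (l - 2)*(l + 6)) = l^2 + 4*l - 12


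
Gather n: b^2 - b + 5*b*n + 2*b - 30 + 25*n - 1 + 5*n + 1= b^2 + b + n*(5*b + 30) - 30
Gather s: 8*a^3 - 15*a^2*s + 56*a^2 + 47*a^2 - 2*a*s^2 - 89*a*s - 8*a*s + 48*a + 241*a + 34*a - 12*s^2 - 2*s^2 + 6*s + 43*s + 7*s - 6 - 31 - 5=8*a^3 + 103*a^2 + 323*a + s^2*(-2*a - 14) + s*(-15*a^2 - 97*a + 56) - 42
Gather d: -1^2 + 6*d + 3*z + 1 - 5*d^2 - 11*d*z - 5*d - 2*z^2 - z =-5*d^2 + d*(1 - 11*z) - 2*z^2 + 2*z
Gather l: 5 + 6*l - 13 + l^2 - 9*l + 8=l^2 - 3*l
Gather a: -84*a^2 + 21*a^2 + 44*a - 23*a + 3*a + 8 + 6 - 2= -63*a^2 + 24*a + 12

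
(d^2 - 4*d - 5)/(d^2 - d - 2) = (d - 5)/(d - 2)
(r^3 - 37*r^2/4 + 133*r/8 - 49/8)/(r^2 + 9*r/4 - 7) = (2*r^2 - 15*r + 7)/(2*(r + 4))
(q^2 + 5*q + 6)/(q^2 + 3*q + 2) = (q + 3)/(q + 1)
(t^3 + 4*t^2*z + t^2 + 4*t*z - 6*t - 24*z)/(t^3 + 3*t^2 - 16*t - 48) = (t^2 + 4*t*z - 2*t - 8*z)/(t^2 - 16)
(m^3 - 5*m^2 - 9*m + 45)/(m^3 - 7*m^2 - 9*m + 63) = (m - 5)/(m - 7)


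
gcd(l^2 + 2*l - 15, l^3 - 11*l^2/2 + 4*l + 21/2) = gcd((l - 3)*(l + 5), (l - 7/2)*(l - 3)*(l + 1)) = l - 3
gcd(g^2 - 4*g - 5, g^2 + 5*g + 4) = g + 1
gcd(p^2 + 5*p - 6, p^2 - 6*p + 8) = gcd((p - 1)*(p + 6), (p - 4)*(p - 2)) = 1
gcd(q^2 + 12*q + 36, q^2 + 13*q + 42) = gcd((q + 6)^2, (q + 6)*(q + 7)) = q + 6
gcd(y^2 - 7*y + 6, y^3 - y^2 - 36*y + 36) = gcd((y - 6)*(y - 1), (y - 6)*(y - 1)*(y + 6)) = y^2 - 7*y + 6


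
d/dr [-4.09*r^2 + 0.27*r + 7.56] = 0.27 - 8.18*r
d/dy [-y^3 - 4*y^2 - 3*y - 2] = -3*y^2 - 8*y - 3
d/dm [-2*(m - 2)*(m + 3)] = -4*m - 2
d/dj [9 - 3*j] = -3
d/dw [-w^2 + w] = 1 - 2*w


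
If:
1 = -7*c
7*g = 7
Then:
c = -1/7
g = 1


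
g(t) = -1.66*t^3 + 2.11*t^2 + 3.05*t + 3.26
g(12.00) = -2524.78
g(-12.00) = 3138.98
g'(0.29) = 3.85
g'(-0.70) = -2.34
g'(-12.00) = -764.71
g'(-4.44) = -113.86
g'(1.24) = 0.63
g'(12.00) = -663.43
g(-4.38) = 169.87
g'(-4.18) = -101.60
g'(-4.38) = -110.97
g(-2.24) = 25.67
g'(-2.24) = -31.39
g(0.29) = 4.28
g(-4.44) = 176.61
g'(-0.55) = -0.78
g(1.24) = 7.12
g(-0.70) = 2.73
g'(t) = -4.98*t^2 + 4.22*t + 3.05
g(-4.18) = 148.62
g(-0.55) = 2.50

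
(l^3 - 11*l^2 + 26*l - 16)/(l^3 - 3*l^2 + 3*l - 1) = (l^2 - 10*l + 16)/(l^2 - 2*l + 1)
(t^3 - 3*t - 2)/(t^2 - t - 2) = t + 1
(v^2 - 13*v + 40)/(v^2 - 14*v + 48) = (v - 5)/(v - 6)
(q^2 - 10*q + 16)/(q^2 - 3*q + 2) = (q - 8)/(q - 1)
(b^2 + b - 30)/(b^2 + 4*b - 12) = (b - 5)/(b - 2)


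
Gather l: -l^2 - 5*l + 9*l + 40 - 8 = -l^2 + 4*l + 32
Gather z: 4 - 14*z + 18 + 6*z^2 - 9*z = 6*z^2 - 23*z + 22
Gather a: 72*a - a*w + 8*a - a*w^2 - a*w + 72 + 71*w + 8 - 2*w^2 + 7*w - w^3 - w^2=a*(-w^2 - 2*w + 80) - w^3 - 3*w^2 + 78*w + 80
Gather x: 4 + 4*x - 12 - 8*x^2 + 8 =-8*x^2 + 4*x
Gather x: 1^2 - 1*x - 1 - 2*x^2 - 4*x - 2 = -2*x^2 - 5*x - 2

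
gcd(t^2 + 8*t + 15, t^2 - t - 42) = 1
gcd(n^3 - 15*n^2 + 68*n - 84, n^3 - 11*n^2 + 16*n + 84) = n^2 - 13*n + 42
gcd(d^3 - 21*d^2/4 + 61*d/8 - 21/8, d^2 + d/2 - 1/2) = d - 1/2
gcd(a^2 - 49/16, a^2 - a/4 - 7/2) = a + 7/4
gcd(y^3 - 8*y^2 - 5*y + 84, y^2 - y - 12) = y^2 - y - 12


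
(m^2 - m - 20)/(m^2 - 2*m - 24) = (m - 5)/(m - 6)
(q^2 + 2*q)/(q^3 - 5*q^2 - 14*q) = 1/(q - 7)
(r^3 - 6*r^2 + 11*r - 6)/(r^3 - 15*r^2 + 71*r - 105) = (r^2 - 3*r + 2)/(r^2 - 12*r + 35)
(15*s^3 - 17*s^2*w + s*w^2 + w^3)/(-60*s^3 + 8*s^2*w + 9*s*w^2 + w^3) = (-3*s^2 + 4*s*w - w^2)/(12*s^2 - 4*s*w - w^2)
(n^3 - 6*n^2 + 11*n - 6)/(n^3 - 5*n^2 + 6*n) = (n - 1)/n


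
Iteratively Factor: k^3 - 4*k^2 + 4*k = (k)*(k^2 - 4*k + 4) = k*(k - 2)*(k - 2)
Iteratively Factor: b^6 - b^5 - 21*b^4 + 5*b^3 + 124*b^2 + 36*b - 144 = (b - 1)*(b^5 - 21*b^3 - 16*b^2 + 108*b + 144) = (b - 1)*(b + 2)*(b^4 - 2*b^3 - 17*b^2 + 18*b + 72) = (b - 1)*(b + 2)*(b + 3)*(b^3 - 5*b^2 - 2*b + 24) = (b - 3)*(b - 1)*(b + 2)*(b + 3)*(b^2 - 2*b - 8) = (b - 4)*(b - 3)*(b - 1)*(b + 2)*(b + 3)*(b + 2)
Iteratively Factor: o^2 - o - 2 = (o + 1)*(o - 2)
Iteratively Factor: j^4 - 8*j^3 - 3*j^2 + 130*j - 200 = (j - 5)*(j^3 - 3*j^2 - 18*j + 40) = (j - 5)*(j + 4)*(j^2 - 7*j + 10) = (j - 5)*(j - 2)*(j + 4)*(j - 5)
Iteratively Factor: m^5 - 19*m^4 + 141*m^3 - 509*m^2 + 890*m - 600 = (m - 3)*(m^4 - 16*m^3 + 93*m^2 - 230*m + 200) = (m - 3)*(m - 2)*(m^3 - 14*m^2 + 65*m - 100) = (m - 4)*(m - 3)*(m - 2)*(m^2 - 10*m + 25) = (m - 5)*(m - 4)*(m - 3)*(m - 2)*(m - 5)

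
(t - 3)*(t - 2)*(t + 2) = t^3 - 3*t^2 - 4*t + 12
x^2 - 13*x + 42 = (x - 7)*(x - 6)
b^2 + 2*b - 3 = (b - 1)*(b + 3)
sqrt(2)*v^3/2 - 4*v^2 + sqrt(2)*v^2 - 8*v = v*(v - 4*sqrt(2))*(sqrt(2)*v/2 + sqrt(2))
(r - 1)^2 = r^2 - 2*r + 1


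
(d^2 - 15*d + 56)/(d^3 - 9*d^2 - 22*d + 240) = (d - 7)/(d^2 - d - 30)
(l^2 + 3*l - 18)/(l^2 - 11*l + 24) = (l + 6)/(l - 8)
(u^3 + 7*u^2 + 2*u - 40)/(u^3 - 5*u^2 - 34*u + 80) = (u + 4)/(u - 8)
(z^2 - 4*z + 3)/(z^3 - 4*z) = (z^2 - 4*z + 3)/(z*(z^2 - 4))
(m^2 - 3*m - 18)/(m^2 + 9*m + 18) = (m - 6)/(m + 6)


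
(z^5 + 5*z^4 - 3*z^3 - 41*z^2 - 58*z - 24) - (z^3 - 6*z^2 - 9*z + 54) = z^5 + 5*z^4 - 4*z^3 - 35*z^2 - 49*z - 78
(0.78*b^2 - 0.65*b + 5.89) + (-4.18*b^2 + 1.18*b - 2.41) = -3.4*b^2 + 0.53*b + 3.48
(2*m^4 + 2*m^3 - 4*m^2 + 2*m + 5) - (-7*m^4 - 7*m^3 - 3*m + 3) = 9*m^4 + 9*m^3 - 4*m^2 + 5*m + 2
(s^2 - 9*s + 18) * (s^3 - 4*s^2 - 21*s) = s^5 - 13*s^4 + 33*s^3 + 117*s^2 - 378*s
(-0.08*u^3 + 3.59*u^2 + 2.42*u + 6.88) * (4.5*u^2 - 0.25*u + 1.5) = -0.36*u^5 + 16.175*u^4 + 9.8725*u^3 + 35.74*u^2 + 1.91*u + 10.32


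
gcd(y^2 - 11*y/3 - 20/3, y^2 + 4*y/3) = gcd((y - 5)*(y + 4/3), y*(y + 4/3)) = y + 4/3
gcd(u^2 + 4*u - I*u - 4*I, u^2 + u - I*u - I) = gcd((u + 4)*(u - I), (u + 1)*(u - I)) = u - I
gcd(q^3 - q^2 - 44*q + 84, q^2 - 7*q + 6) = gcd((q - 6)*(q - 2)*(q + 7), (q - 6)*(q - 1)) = q - 6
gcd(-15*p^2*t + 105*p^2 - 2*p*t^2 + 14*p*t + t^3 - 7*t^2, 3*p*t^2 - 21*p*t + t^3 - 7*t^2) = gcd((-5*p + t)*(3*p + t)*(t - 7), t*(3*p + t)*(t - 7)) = 3*p*t - 21*p + t^2 - 7*t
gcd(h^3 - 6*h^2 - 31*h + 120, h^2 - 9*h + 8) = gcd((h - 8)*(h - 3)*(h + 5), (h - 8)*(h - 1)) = h - 8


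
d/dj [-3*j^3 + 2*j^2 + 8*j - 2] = -9*j^2 + 4*j + 8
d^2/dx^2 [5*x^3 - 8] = 30*x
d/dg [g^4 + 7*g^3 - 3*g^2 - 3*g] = 4*g^3 + 21*g^2 - 6*g - 3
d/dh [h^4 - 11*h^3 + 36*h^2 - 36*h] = 4*h^3 - 33*h^2 + 72*h - 36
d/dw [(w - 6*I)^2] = 2*w - 12*I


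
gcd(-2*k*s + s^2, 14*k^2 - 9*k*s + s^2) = -2*k + s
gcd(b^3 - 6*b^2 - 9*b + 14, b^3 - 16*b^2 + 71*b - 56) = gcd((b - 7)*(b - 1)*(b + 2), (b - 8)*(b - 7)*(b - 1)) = b^2 - 8*b + 7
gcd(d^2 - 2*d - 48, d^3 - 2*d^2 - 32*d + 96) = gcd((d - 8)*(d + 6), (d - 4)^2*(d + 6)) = d + 6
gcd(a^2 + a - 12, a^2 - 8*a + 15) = a - 3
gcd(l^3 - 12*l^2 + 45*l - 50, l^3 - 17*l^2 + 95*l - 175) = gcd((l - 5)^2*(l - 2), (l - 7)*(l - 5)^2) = l^2 - 10*l + 25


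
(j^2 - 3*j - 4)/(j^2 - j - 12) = (j + 1)/(j + 3)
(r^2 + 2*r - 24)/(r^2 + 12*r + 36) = (r - 4)/(r + 6)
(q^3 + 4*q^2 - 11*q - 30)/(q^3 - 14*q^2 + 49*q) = (q^3 + 4*q^2 - 11*q - 30)/(q*(q^2 - 14*q + 49))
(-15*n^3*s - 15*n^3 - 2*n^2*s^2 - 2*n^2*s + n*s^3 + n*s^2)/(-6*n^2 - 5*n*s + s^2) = n*(15*n^2*s + 15*n^2 + 2*n*s^2 + 2*n*s - s^3 - s^2)/(6*n^2 + 5*n*s - s^2)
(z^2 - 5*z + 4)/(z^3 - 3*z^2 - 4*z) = (z - 1)/(z*(z + 1))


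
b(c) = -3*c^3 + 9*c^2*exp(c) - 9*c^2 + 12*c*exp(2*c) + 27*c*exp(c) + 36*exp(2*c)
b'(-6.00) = -215.80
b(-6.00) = 324.40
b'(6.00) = 37358189.72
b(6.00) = 17772611.87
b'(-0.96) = 14.90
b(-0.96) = -8.80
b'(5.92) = 31581453.59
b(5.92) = 15021483.13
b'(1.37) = 2183.91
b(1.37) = 999.58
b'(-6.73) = -286.34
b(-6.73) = 507.10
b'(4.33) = 1113251.52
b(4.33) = 528593.55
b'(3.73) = 314577.64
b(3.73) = 149427.57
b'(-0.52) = 35.79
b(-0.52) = 1.61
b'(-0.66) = 26.80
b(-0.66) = -2.74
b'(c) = 9*c^2*exp(c) - 9*c^2 + 24*c*exp(2*c) + 45*c*exp(c) - 18*c + 84*exp(2*c) + 27*exp(c)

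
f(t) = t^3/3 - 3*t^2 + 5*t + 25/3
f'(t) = t^2 - 6*t + 5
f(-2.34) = -24.06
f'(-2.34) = 24.52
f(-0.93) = 0.82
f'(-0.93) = 11.44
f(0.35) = 9.73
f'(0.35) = 3.02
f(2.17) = 8.46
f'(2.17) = -3.31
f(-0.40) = 5.83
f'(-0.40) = 7.56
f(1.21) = 10.58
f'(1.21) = -0.80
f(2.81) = 6.09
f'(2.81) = -3.96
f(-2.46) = -27.08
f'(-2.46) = 25.81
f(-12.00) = -1059.67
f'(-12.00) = 221.00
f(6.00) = 2.33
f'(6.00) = 5.00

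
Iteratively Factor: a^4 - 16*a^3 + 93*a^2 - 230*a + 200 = (a - 5)*(a^3 - 11*a^2 + 38*a - 40) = (a - 5)*(a - 4)*(a^2 - 7*a + 10) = (a - 5)^2*(a - 4)*(a - 2)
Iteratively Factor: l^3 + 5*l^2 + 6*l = (l + 2)*(l^2 + 3*l) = (l + 2)*(l + 3)*(l)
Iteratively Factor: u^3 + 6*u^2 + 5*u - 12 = (u + 3)*(u^2 + 3*u - 4) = (u - 1)*(u + 3)*(u + 4)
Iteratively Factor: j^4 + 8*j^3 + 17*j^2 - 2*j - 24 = (j + 3)*(j^3 + 5*j^2 + 2*j - 8) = (j + 2)*(j + 3)*(j^2 + 3*j - 4) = (j + 2)*(j + 3)*(j + 4)*(j - 1)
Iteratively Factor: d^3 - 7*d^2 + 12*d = (d - 3)*(d^2 - 4*d) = (d - 4)*(d - 3)*(d)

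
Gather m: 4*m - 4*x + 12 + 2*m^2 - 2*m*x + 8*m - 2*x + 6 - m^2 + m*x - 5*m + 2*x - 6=m^2 + m*(7 - x) - 4*x + 12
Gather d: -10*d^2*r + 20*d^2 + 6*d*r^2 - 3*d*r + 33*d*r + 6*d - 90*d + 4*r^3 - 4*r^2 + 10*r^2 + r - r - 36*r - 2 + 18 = d^2*(20 - 10*r) + d*(6*r^2 + 30*r - 84) + 4*r^3 + 6*r^2 - 36*r + 16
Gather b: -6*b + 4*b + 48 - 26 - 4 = 18 - 2*b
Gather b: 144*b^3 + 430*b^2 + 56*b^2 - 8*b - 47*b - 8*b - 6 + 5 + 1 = 144*b^3 + 486*b^2 - 63*b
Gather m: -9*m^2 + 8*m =-9*m^2 + 8*m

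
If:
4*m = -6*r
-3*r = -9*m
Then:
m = 0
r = 0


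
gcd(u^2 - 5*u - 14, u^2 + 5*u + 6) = u + 2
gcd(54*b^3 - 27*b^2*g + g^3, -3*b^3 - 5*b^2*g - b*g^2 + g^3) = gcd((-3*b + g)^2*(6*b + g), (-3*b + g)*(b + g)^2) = 3*b - g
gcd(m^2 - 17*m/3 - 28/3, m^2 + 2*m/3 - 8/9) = m + 4/3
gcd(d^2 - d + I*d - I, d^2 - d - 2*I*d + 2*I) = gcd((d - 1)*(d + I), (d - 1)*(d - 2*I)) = d - 1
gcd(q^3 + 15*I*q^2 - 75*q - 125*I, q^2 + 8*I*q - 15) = q + 5*I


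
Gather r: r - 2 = r - 2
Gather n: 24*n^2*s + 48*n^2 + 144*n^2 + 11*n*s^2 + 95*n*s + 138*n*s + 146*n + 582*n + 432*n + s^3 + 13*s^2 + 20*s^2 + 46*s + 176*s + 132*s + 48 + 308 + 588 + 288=n^2*(24*s + 192) + n*(11*s^2 + 233*s + 1160) + s^3 + 33*s^2 + 354*s + 1232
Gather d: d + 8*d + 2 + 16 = 9*d + 18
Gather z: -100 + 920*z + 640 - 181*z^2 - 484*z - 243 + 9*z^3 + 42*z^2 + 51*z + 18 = 9*z^3 - 139*z^2 + 487*z + 315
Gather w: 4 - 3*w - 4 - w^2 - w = -w^2 - 4*w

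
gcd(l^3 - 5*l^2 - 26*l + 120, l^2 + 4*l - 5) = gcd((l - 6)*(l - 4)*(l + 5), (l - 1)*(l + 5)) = l + 5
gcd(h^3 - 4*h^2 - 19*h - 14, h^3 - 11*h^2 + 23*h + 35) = h^2 - 6*h - 7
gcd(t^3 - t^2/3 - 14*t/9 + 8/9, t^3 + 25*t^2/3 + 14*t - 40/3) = t - 2/3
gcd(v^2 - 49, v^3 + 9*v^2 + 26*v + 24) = 1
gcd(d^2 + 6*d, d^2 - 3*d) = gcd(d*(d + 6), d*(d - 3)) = d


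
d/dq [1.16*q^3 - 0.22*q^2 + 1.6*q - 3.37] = 3.48*q^2 - 0.44*q + 1.6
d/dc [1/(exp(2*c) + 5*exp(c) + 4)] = (-2*exp(c) - 5)*exp(c)/(exp(2*c) + 5*exp(c) + 4)^2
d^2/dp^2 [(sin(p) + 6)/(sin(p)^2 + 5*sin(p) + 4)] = (-sin(p)^4 - 18*sin(p)^3 - 46*sin(p)^2 + 48*sin(p) + 212)/((sin(p) + 1)^2*(sin(p) + 4)^3)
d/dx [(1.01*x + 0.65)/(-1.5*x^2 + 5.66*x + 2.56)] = (1.515*x^2 + 1.95*x - 1.0934)/(2.25*x^4 - 16.98*x^3 + 24.3556*x^2 + 28.9792*x + 6.5536)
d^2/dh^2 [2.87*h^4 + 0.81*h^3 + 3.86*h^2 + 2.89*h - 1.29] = 34.44*h^2 + 4.86*h + 7.72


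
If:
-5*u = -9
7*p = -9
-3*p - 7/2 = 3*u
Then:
No Solution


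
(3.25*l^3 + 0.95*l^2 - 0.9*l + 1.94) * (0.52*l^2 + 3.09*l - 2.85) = 1.69*l^5 + 10.5365*l^4 - 6.795*l^3 - 4.4797*l^2 + 8.5596*l - 5.529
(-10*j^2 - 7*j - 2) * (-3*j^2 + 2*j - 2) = 30*j^4 + j^3 + 12*j^2 + 10*j + 4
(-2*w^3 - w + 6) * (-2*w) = 4*w^4 + 2*w^2 - 12*w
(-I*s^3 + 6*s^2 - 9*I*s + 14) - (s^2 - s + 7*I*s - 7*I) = -I*s^3 + 5*s^2 + s - 16*I*s + 14 + 7*I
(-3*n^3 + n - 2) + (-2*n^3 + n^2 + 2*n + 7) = -5*n^3 + n^2 + 3*n + 5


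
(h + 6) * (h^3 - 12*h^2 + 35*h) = h^4 - 6*h^3 - 37*h^2 + 210*h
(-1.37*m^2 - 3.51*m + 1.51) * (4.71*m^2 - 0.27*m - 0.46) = -6.4527*m^4 - 16.1622*m^3 + 8.69*m^2 + 1.2069*m - 0.6946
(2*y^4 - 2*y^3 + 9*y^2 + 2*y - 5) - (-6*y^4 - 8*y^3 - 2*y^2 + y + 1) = 8*y^4 + 6*y^3 + 11*y^2 + y - 6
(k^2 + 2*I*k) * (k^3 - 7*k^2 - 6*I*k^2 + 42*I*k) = k^5 - 7*k^4 - 4*I*k^4 + 12*k^3 + 28*I*k^3 - 84*k^2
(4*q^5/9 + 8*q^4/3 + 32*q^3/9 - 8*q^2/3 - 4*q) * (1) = 4*q^5/9 + 8*q^4/3 + 32*q^3/9 - 8*q^2/3 - 4*q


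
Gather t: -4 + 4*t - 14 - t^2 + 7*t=-t^2 + 11*t - 18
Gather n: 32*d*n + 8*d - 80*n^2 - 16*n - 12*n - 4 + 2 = 8*d - 80*n^2 + n*(32*d - 28) - 2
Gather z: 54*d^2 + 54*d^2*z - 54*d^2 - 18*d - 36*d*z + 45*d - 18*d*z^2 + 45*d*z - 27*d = -18*d*z^2 + z*(54*d^2 + 9*d)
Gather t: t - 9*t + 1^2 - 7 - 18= -8*t - 24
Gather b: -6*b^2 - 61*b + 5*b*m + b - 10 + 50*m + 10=-6*b^2 + b*(5*m - 60) + 50*m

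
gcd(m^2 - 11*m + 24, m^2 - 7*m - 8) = m - 8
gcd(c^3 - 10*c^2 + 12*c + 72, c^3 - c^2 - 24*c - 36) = c^2 - 4*c - 12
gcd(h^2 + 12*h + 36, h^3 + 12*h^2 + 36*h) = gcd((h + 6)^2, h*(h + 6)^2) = h^2 + 12*h + 36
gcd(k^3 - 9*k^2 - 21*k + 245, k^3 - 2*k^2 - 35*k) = k^2 - 2*k - 35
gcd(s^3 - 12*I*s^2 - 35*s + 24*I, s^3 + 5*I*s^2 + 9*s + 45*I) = s - 3*I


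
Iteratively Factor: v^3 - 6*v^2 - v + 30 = (v - 3)*(v^2 - 3*v - 10) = (v - 5)*(v - 3)*(v + 2)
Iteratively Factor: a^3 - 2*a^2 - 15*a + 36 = (a - 3)*(a^2 + a - 12) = (a - 3)^2*(a + 4)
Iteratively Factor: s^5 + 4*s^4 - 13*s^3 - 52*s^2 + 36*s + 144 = (s - 3)*(s^4 + 7*s^3 + 8*s^2 - 28*s - 48) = (s - 3)*(s + 4)*(s^3 + 3*s^2 - 4*s - 12) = (s - 3)*(s - 2)*(s + 4)*(s^2 + 5*s + 6) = (s - 3)*(s - 2)*(s + 2)*(s + 4)*(s + 3)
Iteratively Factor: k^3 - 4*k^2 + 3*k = (k - 3)*(k^2 - k) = (k - 3)*(k - 1)*(k)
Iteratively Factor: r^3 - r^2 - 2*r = (r - 2)*(r^2 + r) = r*(r - 2)*(r + 1)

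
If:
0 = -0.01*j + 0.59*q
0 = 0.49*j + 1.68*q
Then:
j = 0.00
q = 0.00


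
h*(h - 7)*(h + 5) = h^3 - 2*h^2 - 35*h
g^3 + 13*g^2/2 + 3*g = g*(g + 1/2)*(g + 6)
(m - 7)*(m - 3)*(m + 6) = m^3 - 4*m^2 - 39*m + 126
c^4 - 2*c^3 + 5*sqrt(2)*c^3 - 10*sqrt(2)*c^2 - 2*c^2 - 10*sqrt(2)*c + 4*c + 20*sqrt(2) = (c - 2)*(c - sqrt(2))*(c + sqrt(2))*(c + 5*sqrt(2))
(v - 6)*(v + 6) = v^2 - 36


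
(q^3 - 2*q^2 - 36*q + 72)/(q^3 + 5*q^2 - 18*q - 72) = (q^2 - 8*q + 12)/(q^2 - q - 12)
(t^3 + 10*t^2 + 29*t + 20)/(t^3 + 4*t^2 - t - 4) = (t + 5)/(t - 1)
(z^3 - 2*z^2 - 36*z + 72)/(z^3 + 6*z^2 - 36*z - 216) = (z - 2)/(z + 6)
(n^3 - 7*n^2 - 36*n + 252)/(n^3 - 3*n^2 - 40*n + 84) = (n - 6)/(n - 2)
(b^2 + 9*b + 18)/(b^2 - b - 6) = (b^2 + 9*b + 18)/(b^2 - b - 6)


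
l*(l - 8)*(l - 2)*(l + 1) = l^4 - 9*l^3 + 6*l^2 + 16*l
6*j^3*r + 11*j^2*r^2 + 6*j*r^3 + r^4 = r*(j + r)*(2*j + r)*(3*j + r)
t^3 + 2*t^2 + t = t*(t + 1)^2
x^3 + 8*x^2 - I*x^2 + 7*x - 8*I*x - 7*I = (x + 1)*(x + 7)*(x - I)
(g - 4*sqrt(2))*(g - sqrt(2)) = g^2 - 5*sqrt(2)*g + 8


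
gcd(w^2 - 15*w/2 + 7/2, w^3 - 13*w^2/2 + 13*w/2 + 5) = 1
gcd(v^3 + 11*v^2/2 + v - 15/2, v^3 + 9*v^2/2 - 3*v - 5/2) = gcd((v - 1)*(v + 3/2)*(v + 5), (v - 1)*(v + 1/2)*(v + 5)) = v^2 + 4*v - 5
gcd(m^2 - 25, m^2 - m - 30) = m + 5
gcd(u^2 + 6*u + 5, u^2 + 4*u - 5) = u + 5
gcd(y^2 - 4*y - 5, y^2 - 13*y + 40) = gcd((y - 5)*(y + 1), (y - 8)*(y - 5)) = y - 5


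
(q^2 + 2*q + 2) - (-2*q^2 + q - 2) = 3*q^2 + q + 4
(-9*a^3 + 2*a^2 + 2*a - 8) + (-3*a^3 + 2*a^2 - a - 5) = -12*a^3 + 4*a^2 + a - 13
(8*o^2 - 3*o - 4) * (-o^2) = -8*o^4 + 3*o^3 + 4*o^2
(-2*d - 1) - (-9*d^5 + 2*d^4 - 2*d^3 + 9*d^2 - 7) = 9*d^5 - 2*d^4 + 2*d^3 - 9*d^2 - 2*d + 6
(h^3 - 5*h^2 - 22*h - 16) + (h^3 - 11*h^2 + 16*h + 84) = 2*h^3 - 16*h^2 - 6*h + 68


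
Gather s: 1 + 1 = 2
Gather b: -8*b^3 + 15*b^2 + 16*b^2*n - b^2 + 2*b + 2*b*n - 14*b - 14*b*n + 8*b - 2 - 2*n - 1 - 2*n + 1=-8*b^3 + b^2*(16*n + 14) + b*(-12*n - 4) - 4*n - 2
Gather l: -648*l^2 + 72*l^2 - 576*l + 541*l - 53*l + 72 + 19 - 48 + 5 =-576*l^2 - 88*l + 48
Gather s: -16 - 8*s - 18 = -8*s - 34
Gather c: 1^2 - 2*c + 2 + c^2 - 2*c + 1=c^2 - 4*c + 4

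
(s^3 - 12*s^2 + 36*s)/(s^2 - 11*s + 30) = s*(s - 6)/(s - 5)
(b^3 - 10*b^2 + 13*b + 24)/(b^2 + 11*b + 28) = (b^3 - 10*b^2 + 13*b + 24)/(b^2 + 11*b + 28)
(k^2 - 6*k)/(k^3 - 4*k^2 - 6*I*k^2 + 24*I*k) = (k - 6)/(k^2 - 4*k - 6*I*k + 24*I)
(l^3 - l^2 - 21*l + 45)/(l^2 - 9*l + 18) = (l^2 + 2*l - 15)/(l - 6)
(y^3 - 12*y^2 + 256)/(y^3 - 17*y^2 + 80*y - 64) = (y + 4)/(y - 1)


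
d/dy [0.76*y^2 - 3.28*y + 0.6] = 1.52*y - 3.28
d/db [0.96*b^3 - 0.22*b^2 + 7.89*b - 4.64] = 2.88*b^2 - 0.44*b + 7.89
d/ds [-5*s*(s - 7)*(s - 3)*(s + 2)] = -20*s^3 + 120*s^2 - 10*s - 210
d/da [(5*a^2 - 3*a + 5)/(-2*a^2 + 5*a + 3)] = (19*a^2 + 50*a - 34)/(4*a^4 - 20*a^3 + 13*a^2 + 30*a + 9)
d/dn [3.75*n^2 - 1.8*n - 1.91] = 7.5*n - 1.8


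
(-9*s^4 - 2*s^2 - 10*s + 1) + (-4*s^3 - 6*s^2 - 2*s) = -9*s^4 - 4*s^3 - 8*s^2 - 12*s + 1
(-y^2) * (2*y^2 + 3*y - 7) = -2*y^4 - 3*y^3 + 7*y^2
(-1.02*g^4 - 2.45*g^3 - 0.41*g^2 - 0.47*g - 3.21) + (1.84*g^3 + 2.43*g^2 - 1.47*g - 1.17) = -1.02*g^4 - 0.61*g^3 + 2.02*g^2 - 1.94*g - 4.38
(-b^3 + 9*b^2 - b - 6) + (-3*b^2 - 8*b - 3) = -b^3 + 6*b^2 - 9*b - 9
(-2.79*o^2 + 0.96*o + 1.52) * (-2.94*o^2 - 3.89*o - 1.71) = 8.2026*o^4 + 8.0307*o^3 - 3.4323*o^2 - 7.5544*o - 2.5992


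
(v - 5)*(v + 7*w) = v^2 + 7*v*w - 5*v - 35*w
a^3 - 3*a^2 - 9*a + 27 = (a - 3)^2*(a + 3)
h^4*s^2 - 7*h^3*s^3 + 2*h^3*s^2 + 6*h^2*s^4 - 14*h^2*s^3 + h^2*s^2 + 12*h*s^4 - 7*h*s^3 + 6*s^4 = (h - 6*s)*(h - s)*(h*s + s)^2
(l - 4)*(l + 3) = l^2 - l - 12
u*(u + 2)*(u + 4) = u^3 + 6*u^2 + 8*u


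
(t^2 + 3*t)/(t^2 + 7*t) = (t + 3)/(t + 7)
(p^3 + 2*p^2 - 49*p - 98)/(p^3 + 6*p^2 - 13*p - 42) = (p - 7)/(p - 3)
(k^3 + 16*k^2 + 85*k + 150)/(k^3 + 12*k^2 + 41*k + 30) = (k + 5)/(k + 1)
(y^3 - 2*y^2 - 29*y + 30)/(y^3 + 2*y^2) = (y^3 - 2*y^2 - 29*y + 30)/(y^2*(y + 2))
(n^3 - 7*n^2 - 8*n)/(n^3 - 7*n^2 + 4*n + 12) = n*(n - 8)/(n^2 - 8*n + 12)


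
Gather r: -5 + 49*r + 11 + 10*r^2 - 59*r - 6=10*r^2 - 10*r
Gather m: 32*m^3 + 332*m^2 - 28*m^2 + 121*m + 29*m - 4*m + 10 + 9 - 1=32*m^3 + 304*m^2 + 146*m + 18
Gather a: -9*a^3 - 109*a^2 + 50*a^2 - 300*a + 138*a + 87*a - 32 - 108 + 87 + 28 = -9*a^3 - 59*a^2 - 75*a - 25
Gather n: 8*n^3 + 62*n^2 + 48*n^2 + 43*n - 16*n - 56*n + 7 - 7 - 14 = 8*n^3 + 110*n^2 - 29*n - 14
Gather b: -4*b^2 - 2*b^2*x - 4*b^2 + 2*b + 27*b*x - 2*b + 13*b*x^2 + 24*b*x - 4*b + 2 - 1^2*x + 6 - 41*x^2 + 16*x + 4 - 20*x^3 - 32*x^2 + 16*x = b^2*(-2*x - 8) + b*(13*x^2 + 51*x - 4) - 20*x^3 - 73*x^2 + 31*x + 12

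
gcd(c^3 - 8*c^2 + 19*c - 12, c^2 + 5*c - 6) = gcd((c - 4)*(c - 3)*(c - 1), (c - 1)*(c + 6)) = c - 1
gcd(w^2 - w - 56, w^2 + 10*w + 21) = w + 7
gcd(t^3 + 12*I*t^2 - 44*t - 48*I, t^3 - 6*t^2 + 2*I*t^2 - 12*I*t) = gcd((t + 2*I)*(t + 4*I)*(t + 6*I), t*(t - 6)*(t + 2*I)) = t + 2*I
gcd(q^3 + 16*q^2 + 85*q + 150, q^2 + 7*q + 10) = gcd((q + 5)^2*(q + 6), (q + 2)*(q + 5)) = q + 5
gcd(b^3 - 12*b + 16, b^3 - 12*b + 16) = b^3 - 12*b + 16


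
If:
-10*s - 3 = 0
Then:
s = -3/10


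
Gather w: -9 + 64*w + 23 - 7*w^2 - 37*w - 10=-7*w^2 + 27*w + 4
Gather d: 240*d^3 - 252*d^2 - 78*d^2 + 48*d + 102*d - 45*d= 240*d^3 - 330*d^2 + 105*d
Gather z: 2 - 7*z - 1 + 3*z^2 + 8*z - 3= 3*z^2 + z - 2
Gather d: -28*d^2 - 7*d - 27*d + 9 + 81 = -28*d^2 - 34*d + 90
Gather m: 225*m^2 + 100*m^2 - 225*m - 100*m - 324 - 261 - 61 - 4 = 325*m^2 - 325*m - 650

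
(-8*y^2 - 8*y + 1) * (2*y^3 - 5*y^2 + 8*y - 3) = -16*y^5 + 24*y^4 - 22*y^3 - 45*y^2 + 32*y - 3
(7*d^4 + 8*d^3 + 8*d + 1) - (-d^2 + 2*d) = 7*d^4 + 8*d^3 + d^2 + 6*d + 1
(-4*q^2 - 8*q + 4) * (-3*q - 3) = 12*q^3 + 36*q^2 + 12*q - 12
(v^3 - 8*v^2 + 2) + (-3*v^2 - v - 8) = v^3 - 11*v^2 - v - 6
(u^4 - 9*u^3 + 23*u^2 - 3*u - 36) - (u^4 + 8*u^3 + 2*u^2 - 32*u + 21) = -17*u^3 + 21*u^2 + 29*u - 57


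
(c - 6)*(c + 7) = c^2 + c - 42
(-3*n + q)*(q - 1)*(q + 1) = -3*n*q^2 + 3*n + q^3 - q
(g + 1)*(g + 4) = g^2 + 5*g + 4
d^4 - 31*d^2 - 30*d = d*(d - 6)*(d + 1)*(d + 5)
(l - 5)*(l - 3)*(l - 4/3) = l^3 - 28*l^2/3 + 77*l/3 - 20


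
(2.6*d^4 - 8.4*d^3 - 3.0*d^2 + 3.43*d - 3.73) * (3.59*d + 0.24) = 9.334*d^5 - 29.532*d^4 - 12.786*d^3 + 11.5937*d^2 - 12.5675*d - 0.8952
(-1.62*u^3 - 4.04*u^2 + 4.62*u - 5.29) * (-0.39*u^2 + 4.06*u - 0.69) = 0.6318*u^5 - 5.0016*u^4 - 17.0864*u^3 + 23.6079*u^2 - 24.6652*u + 3.6501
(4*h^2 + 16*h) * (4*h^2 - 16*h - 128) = 16*h^4 - 768*h^2 - 2048*h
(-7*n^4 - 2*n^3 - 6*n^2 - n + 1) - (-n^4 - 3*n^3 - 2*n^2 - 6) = -6*n^4 + n^3 - 4*n^2 - n + 7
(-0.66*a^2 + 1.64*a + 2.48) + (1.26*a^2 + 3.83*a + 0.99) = 0.6*a^2 + 5.47*a + 3.47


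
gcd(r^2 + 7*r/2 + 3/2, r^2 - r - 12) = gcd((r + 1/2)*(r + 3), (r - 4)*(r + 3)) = r + 3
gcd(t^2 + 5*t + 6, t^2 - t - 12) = t + 3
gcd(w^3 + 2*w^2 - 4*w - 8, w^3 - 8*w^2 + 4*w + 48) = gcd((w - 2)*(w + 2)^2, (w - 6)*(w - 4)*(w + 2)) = w + 2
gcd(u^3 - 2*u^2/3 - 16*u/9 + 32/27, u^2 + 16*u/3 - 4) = u - 2/3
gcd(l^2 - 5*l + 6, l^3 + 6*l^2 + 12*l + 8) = 1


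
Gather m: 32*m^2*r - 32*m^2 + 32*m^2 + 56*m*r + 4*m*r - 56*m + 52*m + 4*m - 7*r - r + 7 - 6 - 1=32*m^2*r + 60*m*r - 8*r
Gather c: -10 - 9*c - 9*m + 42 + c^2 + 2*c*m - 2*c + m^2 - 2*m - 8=c^2 + c*(2*m - 11) + m^2 - 11*m + 24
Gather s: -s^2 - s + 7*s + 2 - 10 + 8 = -s^2 + 6*s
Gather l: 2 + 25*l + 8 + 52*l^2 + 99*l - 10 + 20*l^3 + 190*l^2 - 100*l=20*l^3 + 242*l^2 + 24*l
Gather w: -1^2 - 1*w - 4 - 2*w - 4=-3*w - 9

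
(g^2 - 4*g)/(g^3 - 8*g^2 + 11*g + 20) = g/(g^2 - 4*g - 5)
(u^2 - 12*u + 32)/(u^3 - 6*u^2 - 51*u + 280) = (u - 4)/(u^2 + 2*u - 35)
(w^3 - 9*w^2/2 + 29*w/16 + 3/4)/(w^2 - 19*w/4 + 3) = w + 1/4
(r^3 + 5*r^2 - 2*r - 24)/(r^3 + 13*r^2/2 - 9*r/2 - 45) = 2*(r^2 + 2*r - 8)/(2*r^2 + 7*r - 30)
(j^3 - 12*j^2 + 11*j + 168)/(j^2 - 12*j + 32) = (j^2 - 4*j - 21)/(j - 4)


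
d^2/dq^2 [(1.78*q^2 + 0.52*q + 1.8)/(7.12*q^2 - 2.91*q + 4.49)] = (1.13686837721616e-13*q^4 + 126.482528*q^3 + 206.072736*q^2 - 323.510016*q + 0.755971999999996)/(360.944128*q^6 - 442.562112*q^5 + 863.732184*q^4 - 582.817419*q^3 + 544.685043*q^2 - 175.997673*q + 90.518849)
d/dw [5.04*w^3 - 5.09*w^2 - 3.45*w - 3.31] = 15.12*w^2 - 10.18*w - 3.45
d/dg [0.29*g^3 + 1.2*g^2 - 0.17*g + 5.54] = 0.87*g^2 + 2.4*g - 0.17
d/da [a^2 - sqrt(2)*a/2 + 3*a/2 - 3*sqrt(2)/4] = 2*a - sqrt(2)/2 + 3/2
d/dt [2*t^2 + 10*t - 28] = 4*t + 10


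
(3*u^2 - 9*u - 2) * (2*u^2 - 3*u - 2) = 6*u^4 - 27*u^3 + 17*u^2 + 24*u + 4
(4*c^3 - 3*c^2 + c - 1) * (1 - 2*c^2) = -8*c^5 + 6*c^4 + 2*c^3 - c^2 + c - 1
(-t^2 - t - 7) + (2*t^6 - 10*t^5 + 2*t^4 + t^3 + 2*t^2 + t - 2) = 2*t^6 - 10*t^5 + 2*t^4 + t^3 + t^2 - 9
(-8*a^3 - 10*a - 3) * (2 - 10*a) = 80*a^4 - 16*a^3 + 100*a^2 + 10*a - 6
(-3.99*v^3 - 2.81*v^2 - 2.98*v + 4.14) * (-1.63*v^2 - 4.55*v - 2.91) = 6.5037*v^5 + 22.7348*v^4 + 29.2538*v^3 + 14.9879*v^2 - 10.1652*v - 12.0474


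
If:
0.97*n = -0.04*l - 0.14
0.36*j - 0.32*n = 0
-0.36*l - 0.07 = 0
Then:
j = -0.12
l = -0.19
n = -0.14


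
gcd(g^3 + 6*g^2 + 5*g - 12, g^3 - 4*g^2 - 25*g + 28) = g^2 + 3*g - 4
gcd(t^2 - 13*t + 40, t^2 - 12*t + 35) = t - 5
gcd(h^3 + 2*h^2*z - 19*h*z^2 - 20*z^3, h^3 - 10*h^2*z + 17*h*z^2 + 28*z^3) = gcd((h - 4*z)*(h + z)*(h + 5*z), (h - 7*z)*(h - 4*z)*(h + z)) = -h^2 + 3*h*z + 4*z^2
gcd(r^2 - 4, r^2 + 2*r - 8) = r - 2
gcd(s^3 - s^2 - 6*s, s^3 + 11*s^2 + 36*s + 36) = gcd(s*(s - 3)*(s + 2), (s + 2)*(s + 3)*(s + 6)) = s + 2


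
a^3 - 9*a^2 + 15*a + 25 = (a - 5)^2*(a + 1)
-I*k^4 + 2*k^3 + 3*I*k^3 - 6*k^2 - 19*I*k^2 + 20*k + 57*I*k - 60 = (k - 3)*(k - 4*I)*(k + 5*I)*(-I*k + 1)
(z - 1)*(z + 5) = z^2 + 4*z - 5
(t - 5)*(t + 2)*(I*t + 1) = I*t^3 + t^2 - 3*I*t^2 - 3*t - 10*I*t - 10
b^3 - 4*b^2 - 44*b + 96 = (b - 8)*(b - 2)*(b + 6)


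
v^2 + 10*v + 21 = (v + 3)*(v + 7)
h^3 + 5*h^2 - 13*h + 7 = (h - 1)^2*(h + 7)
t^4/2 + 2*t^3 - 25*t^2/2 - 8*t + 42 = (t/2 + 1)*(t - 3)*(t - 2)*(t + 7)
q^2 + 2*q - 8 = (q - 2)*(q + 4)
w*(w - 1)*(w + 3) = w^3 + 2*w^2 - 3*w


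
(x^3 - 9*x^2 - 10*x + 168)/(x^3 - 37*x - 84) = (x - 6)/(x + 3)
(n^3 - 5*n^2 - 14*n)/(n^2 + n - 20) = n*(n^2 - 5*n - 14)/(n^2 + n - 20)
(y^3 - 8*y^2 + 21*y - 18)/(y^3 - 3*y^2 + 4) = (y^2 - 6*y + 9)/(y^2 - y - 2)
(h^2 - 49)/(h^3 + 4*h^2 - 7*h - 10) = (h^2 - 49)/(h^3 + 4*h^2 - 7*h - 10)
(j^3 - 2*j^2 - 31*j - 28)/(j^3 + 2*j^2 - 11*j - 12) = (j - 7)/(j - 3)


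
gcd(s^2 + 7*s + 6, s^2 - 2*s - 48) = s + 6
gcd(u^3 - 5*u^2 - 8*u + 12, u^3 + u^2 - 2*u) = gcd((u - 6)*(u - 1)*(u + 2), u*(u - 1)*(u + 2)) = u^2 + u - 2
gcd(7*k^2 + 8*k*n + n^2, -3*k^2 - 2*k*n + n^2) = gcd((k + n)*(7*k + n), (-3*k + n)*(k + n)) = k + n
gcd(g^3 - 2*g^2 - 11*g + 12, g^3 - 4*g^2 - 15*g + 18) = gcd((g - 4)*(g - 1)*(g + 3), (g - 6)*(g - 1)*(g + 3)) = g^2 + 2*g - 3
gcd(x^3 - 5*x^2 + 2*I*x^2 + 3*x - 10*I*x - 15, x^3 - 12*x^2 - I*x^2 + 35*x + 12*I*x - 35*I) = x^2 + x*(-5 - I) + 5*I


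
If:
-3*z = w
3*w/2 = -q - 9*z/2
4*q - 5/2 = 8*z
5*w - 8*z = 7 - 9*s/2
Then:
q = 0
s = -1/24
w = 15/16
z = -5/16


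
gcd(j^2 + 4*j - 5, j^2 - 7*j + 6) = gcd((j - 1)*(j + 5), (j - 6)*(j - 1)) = j - 1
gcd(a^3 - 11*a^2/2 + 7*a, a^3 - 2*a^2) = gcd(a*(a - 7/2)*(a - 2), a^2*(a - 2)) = a^2 - 2*a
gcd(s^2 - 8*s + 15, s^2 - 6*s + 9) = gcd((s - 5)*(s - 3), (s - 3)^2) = s - 3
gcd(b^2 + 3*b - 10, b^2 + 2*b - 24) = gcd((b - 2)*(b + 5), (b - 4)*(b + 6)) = 1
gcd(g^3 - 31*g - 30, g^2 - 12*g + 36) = g - 6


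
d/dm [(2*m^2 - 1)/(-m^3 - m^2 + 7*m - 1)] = (2*m^4 + 11*m^2 - 6*m + 7)/(m^6 + 2*m^5 - 13*m^4 - 12*m^3 + 51*m^2 - 14*m + 1)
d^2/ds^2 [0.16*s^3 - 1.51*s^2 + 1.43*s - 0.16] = 0.96*s - 3.02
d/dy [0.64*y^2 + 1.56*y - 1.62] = 1.28*y + 1.56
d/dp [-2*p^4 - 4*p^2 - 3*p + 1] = -8*p^3 - 8*p - 3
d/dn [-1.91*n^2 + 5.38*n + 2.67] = 5.38 - 3.82*n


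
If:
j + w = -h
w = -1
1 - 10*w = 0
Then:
No Solution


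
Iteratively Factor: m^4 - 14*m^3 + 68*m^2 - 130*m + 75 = (m - 3)*(m^3 - 11*m^2 + 35*m - 25) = (m - 3)*(m - 1)*(m^2 - 10*m + 25) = (m - 5)*(m - 3)*(m - 1)*(m - 5)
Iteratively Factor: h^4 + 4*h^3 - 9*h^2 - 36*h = (h - 3)*(h^3 + 7*h^2 + 12*h) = (h - 3)*(h + 4)*(h^2 + 3*h) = h*(h - 3)*(h + 4)*(h + 3)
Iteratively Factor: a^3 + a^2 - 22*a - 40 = (a + 4)*(a^2 - 3*a - 10) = (a - 5)*(a + 4)*(a + 2)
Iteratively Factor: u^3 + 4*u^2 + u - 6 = (u - 1)*(u^2 + 5*u + 6) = (u - 1)*(u + 3)*(u + 2)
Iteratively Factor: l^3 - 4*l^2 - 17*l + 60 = (l - 3)*(l^2 - l - 20) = (l - 3)*(l + 4)*(l - 5)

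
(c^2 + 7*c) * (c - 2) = c^3 + 5*c^2 - 14*c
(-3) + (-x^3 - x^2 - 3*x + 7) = -x^3 - x^2 - 3*x + 4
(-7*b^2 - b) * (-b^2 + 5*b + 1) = 7*b^4 - 34*b^3 - 12*b^2 - b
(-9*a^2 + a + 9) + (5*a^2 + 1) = -4*a^2 + a + 10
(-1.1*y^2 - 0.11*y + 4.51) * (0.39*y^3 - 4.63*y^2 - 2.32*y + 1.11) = -0.429*y^5 + 5.0501*y^4 + 4.8202*y^3 - 21.8471*y^2 - 10.5853*y + 5.0061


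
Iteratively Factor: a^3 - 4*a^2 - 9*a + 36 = (a - 3)*(a^2 - a - 12) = (a - 4)*(a - 3)*(a + 3)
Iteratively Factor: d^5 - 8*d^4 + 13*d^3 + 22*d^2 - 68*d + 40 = (d - 1)*(d^4 - 7*d^3 + 6*d^2 + 28*d - 40) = (d - 2)*(d - 1)*(d^3 - 5*d^2 - 4*d + 20) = (d - 5)*(d - 2)*(d - 1)*(d^2 - 4) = (d - 5)*(d - 2)*(d - 1)*(d + 2)*(d - 2)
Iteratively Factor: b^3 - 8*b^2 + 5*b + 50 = (b + 2)*(b^2 - 10*b + 25) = (b - 5)*(b + 2)*(b - 5)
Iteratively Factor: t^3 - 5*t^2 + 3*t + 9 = (t - 3)*(t^2 - 2*t - 3) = (t - 3)*(t + 1)*(t - 3)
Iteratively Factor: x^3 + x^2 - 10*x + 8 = (x - 2)*(x^2 + 3*x - 4) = (x - 2)*(x - 1)*(x + 4)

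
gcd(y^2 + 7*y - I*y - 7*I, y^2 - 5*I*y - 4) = y - I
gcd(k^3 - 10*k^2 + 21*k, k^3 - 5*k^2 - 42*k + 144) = k - 3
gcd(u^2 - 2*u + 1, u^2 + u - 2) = u - 1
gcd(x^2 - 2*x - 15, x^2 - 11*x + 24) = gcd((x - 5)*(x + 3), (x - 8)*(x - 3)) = 1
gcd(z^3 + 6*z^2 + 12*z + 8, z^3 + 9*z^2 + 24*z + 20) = z^2 + 4*z + 4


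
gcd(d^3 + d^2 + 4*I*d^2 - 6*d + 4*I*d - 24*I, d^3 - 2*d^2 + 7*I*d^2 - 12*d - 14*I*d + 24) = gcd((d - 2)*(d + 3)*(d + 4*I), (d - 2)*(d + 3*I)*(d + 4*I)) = d^2 + d*(-2 + 4*I) - 8*I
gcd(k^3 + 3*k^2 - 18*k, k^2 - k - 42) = k + 6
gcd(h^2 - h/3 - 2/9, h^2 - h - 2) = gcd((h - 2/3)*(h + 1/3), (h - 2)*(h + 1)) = 1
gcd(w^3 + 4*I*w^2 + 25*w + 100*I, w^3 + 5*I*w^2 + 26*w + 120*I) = w^2 - I*w + 20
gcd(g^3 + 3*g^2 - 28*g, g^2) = g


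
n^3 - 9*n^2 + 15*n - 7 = (n - 7)*(n - 1)^2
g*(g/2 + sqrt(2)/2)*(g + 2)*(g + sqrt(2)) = g^4/2 + g^3 + sqrt(2)*g^3 + g^2 + 2*sqrt(2)*g^2 + 2*g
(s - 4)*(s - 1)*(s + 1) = s^3 - 4*s^2 - s + 4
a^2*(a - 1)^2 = a^4 - 2*a^3 + a^2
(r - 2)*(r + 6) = r^2 + 4*r - 12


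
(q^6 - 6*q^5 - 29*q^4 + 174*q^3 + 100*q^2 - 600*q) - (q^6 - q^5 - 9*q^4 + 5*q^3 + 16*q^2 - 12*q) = -5*q^5 - 20*q^4 + 169*q^3 + 84*q^2 - 588*q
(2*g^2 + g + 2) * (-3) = -6*g^2 - 3*g - 6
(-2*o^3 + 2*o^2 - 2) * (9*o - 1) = -18*o^4 + 20*o^3 - 2*o^2 - 18*o + 2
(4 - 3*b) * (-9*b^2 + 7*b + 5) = 27*b^3 - 57*b^2 + 13*b + 20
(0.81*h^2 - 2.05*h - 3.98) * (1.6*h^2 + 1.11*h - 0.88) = 1.296*h^4 - 2.3809*h^3 - 9.3563*h^2 - 2.6138*h + 3.5024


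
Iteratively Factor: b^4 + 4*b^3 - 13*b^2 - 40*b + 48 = (b - 1)*(b^3 + 5*b^2 - 8*b - 48) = (b - 1)*(b + 4)*(b^2 + b - 12) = (b - 3)*(b - 1)*(b + 4)*(b + 4)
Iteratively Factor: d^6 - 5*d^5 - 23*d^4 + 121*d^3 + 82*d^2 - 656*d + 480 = (d - 1)*(d^5 - 4*d^4 - 27*d^3 + 94*d^2 + 176*d - 480) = (d - 2)*(d - 1)*(d^4 - 2*d^3 - 31*d^2 + 32*d + 240) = (d - 2)*(d - 1)*(d + 3)*(d^3 - 5*d^2 - 16*d + 80) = (d - 2)*(d - 1)*(d + 3)*(d + 4)*(d^2 - 9*d + 20) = (d - 5)*(d - 2)*(d - 1)*(d + 3)*(d + 4)*(d - 4)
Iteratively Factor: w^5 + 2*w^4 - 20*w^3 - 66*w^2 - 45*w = (w + 3)*(w^4 - w^3 - 17*w^2 - 15*w) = (w - 5)*(w + 3)*(w^3 + 4*w^2 + 3*w) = w*(w - 5)*(w + 3)*(w^2 + 4*w + 3) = w*(w - 5)*(w + 1)*(w + 3)*(w + 3)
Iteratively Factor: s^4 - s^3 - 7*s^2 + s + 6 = (s + 2)*(s^3 - 3*s^2 - s + 3) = (s - 3)*(s + 2)*(s^2 - 1) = (s - 3)*(s + 1)*(s + 2)*(s - 1)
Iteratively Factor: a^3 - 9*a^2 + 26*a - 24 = (a - 4)*(a^2 - 5*a + 6) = (a - 4)*(a - 3)*(a - 2)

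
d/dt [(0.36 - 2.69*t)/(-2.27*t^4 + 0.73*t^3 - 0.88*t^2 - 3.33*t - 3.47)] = (-18.3189*t^4 + 7.1962*t^3 - 3.1556*t^2 + 0.633599999999999*t + 10.5331)/(5.1529*t^8 - 3.3142*t^7 + 4.5281*t^6 + 13.8334*t^5 + 11.6664*t^4 + 0.7946*t^3 + 17.1961*t^2 + 23.1102*t + 12.0409)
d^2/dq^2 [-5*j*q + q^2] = 2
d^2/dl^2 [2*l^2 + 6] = 4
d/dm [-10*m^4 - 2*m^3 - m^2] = 2*m*(-20*m^2 - 3*m - 1)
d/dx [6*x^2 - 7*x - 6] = 12*x - 7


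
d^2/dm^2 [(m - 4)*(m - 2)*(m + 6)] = 6*m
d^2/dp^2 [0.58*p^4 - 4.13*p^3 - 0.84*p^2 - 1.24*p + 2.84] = 6.96*p^2 - 24.78*p - 1.68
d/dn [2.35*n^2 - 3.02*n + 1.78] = 4.7*n - 3.02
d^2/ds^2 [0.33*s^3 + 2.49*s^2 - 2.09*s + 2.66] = 1.98*s + 4.98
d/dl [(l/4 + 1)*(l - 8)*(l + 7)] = 3*l^2/4 + 3*l/2 - 15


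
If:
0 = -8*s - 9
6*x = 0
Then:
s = -9/8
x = 0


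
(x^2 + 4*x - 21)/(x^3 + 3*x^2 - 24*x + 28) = (x - 3)/(x^2 - 4*x + 4)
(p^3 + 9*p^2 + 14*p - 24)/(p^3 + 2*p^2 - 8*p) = (p^2 + 5*p - 6)/(p*(p - 2))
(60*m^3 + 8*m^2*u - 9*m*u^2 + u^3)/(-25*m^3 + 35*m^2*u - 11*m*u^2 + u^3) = (-12*m^2 - 4*m*u + u^2)/(5*m^2 - 6*m*u + u^2)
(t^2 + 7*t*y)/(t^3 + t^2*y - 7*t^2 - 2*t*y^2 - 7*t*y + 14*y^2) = t*(t + 7*y)/(t^3 + t^2*y - 7*t^2 - 2*t*y^2 - 7*t*y + 14*y^2)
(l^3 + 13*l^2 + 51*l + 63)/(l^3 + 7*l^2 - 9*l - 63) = (l + 3)/(l - 3)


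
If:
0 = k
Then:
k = 0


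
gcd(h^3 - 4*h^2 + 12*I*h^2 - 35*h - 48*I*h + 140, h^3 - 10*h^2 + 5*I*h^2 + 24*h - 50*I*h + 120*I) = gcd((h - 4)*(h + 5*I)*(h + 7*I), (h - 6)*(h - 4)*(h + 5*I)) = h^2 + h*(-4 + 5*I) - 20*I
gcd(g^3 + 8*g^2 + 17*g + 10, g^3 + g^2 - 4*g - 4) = g^2 + 3*g + 2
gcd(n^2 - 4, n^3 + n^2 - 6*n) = n - 2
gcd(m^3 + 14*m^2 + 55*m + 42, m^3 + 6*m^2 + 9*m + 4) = m + 1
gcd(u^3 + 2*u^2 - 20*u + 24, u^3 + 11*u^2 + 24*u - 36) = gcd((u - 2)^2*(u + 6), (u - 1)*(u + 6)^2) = u + 6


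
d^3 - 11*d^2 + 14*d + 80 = (d - 8)*(d - 5)*(d + 2)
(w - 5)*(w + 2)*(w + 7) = w^3 + 4*w^2 - 31*w - 70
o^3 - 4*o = o*(o - 2)*(o + 2)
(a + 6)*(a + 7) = a^2 + 13*a + 42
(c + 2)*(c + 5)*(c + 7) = c^3 + 14*c^2 + 59*c + 70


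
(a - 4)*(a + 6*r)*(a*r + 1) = a^3*r + 6*a^2*r^2 - 4*a^2*r + a^2 - 24*a*r^2 + 6*a*r - 4*a - 24*r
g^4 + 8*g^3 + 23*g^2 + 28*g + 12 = (g + 1)*(g + 2)^2*(g + 3)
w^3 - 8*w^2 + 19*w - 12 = (w - 4)*(w - 3)*(w - 1)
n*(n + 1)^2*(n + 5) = n^4 + 7*n^3 + 11*n^2 + 5*n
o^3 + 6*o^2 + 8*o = o*(o + 2)*(o + 4)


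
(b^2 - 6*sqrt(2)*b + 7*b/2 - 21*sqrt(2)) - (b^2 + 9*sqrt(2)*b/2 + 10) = -21*sqrt(2)*b/2 + 7*b/2 - 21*sqrt(2) - 10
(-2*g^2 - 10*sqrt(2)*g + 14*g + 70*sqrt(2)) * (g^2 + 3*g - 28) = -2*g^4 - 10*sqrt(2)*g^3 + 8*g^3 + 40*sqrt(2)*g^2 + 98*g^2 - 392*g + 490*sqrt(2)*g - 1960*sqrt(2)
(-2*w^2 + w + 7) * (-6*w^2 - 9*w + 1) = 12*w^4 + 12*w^3 - 53*w^2 - 62*w + 7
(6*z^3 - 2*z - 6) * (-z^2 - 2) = -6*z^5 - 10*z^3 + 6*z^2 + 4*z + 12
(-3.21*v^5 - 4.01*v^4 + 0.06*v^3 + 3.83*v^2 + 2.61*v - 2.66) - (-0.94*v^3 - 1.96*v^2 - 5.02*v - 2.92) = -3.21*v^5 - 4.01*v^4 + 1.0*v^3 + 5.79*v^2 + 7.63*v + 0.26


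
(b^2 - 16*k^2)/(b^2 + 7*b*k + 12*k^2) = (b - 4*k)/(b + 3*k)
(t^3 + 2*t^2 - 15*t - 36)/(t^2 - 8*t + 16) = (t^2 + 6*t + 9)/(t - 4)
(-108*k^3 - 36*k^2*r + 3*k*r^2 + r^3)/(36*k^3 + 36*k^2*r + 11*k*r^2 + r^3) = (-6*k + r)/(2*k + r)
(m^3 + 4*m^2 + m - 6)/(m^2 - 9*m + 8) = (m^2 + 5*m + 6)/(m - 8)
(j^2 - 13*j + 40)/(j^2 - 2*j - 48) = (j - 5)/(j + 6)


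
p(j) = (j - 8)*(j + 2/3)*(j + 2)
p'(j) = (j - 8)*(j + 2/3) + (j - 8)*(j + 2) + (j + 2/3)*(j + 2)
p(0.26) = -16.21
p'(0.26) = -22.57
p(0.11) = -12.93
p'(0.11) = -21.14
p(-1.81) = 2.13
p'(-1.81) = 9.13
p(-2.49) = -9.37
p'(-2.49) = 25.16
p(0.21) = -15.09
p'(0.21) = -22.11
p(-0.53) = -1.71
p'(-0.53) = -13.50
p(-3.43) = -45.17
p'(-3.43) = 51.88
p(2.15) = -68.38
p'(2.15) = -29.07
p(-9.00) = -991.67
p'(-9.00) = 319.00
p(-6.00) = -298.67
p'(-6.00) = 152.00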